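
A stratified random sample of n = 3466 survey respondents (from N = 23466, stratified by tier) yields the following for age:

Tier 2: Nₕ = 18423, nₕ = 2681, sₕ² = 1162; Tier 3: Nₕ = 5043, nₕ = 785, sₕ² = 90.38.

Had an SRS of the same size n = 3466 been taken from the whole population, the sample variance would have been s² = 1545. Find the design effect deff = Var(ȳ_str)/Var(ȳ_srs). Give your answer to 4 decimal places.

Var(ȳ_str) = Σ Wₕ²(1−fₕ)sₕ²/nₕ with Wₕ = Nₕ/23466:
  Tier 2: (18423/23466)²·(1−2681/18423)·1162/2681 = 0.22827137
  Tier 3: (5043/23466)²·(1−785/5043)·90.38/785 = 0.0044897191
  → Var(ȳ_str) = 0.23276109.
Var(ȳ_srs) = (1 − 3466/23466)·1545/3466 = 0.37991886.
deff = 0.23276109 / 0.37991886 = 0.6127.

0.6127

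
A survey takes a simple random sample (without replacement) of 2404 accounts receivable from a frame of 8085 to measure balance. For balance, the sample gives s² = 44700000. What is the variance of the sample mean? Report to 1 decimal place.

Under SRS without replacement, Var(ȳ) = (1 − f)·s²/n with f = n/N = 2404/8085 = 0.29734075.
Var(ȳ) = (1 − 0.29734075)·44700000/2404 = 0.70265925·18594.01 = 13065.253.

13065.3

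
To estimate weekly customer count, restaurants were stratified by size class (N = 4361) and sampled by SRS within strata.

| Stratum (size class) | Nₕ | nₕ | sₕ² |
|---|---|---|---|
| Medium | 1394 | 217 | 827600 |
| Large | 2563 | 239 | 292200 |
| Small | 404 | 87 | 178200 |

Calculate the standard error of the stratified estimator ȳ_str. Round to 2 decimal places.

Var(ȳ_str) = Σₕ Wₕ²(1 − fₕ)sₕ²/nₕ with Wₕ = Nₕ/N, N = 4361.
Medium: Wₕ = 0.31965146; term = 0.31965146²·(1 − 0.15566714)·827600/217 = 329.02418.
Large: Wₕ = 0.58770924; term = 0.58770924²·(1 − 0.09325010)·292200/239 = 382.90838.
Small: Wₕ = 0.09263930; term = 0.09263930²·(1 − 0.21534653)·178200/87 = 13.792942.
Sum = 725.7255.
SE = √(725.7255) = 26.94.

26.94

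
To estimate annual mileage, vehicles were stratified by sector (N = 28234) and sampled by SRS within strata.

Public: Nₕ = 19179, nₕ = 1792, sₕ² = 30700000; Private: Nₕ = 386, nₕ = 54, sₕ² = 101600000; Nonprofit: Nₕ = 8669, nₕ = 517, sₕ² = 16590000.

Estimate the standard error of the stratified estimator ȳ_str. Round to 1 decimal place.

101.6

Var(ȳ_str) = Σₕ Wₕ²(1 − fₕ)sₕ²/nₕ with Wₕ = Nₕ/N, N = 28234.
Public: Wₕ = 0.67928738; term = 0.67928738²·(1 − 0.09343553)·30700000/1792 = 7166.4844.
Private: Wₕ = 0.01367146; term = 0.01367146²·(1 − 0.13989637)·101600000/54 = 302.46875.
Nonprofit: Wₕ = 0.30704116; term = 0.30704116²·(1 − 0.05963779)·16590000/517 = 2844.7506.
Sum = 10313.704.
SE = √(10313.704) = 101.6.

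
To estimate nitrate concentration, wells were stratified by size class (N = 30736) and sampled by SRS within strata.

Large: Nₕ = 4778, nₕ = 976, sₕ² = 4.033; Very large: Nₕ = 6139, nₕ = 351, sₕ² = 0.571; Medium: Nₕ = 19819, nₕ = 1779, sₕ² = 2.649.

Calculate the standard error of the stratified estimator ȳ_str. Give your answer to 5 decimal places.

0.02654

Var(ȳ_str) = Σₕ Wₕ²(1 − fₕ)sₕ²/nₕ with Wₕ = Nₕ/N, N = 30736.
Large: Wₕ = 0.15545289; term = 0.15545289²·(1 − 0.20426957)·4.033/976 = 7.9458794 × 10^-5.
Very large: Wₕ = 0.19973321; term = 0.19973321²·(1 − 0.05717544)·0.571/351 = 6.1187182 × 10^-5.
Medium: Wₕ = 0.64481390; term = 0.64481390²·(1 − 0.08976235)·2.649/1779 = 5.6354628 × 10^-4.
Sum = 7.0419226 × 10^-4.
SE = √(7.0419226 × 10^-4) = 0.02654.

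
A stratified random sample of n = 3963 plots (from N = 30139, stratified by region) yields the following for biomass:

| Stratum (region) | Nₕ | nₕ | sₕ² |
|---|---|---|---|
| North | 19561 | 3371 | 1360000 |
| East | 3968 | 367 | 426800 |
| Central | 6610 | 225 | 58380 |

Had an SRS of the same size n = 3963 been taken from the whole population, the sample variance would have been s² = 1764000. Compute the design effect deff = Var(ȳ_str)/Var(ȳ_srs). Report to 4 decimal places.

0.4423

Var(ȳ_str) = Σ Wₕ²(1−fₕ)sₕ²/nₕ with Wₕ = Nₕ/30139:
  North: (19561/30139)²·(1−3371/19561)·1360000/3371 = 140.65669
  East: (3968/30139)²·(1−367/3968)·426800/367 = 18.293443
  Central: (6610/30139)²·(1−225/6610)·58380/225 = 12.055529
  → Var(ȳ_str) = 171.00566.
Var(ȳ_srs) = (1 − 3963/30139)·1764000/3963 = 386.58852.
deff = 171.00566 / 386.58852 = 0.4423.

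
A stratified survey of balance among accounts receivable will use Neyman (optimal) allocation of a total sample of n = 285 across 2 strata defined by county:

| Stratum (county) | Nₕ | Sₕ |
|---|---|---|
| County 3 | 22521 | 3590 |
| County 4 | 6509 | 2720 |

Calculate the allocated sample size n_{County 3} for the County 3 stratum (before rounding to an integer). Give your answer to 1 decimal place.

233.8

Neyman allocation: nₕ = n·NₕSₕ / Σⱼ NⱼSⱼ.
Σ NⱼSⱼ = 22521·3590 + 6509·2720 = 9.855487 × 10^7.
n_{County 3} = 285·22521·3590 / (9.855487 × 10^7) = 233.8.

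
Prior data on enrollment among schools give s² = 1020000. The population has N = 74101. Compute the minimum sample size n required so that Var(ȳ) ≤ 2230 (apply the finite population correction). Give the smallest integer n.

455

Without fpc, n₀ = s²/D = 1020000/2230 = 457.3991.
With fpc, (1 − n/N)·s²/n ≤ D requires n ≥ n₀/(1 + n₀/N) = 457.3991/(1 + 457.3991/74101) = 454.5931.
Rounding up, n = 455.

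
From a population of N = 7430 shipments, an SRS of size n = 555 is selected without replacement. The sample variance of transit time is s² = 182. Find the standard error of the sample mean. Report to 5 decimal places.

0.55085

Under SRS without replacement, Var(ȳ) = (1 − f)·s²/n with f = n/N = 555/7430 = 0.07469717.
Var(ȳ) = (1 − 0.07469717)·182/555 = 0.92530283·0.32792793 = 0.30343264.
SE(ȳ) = √(0.30343264) = 0.55085.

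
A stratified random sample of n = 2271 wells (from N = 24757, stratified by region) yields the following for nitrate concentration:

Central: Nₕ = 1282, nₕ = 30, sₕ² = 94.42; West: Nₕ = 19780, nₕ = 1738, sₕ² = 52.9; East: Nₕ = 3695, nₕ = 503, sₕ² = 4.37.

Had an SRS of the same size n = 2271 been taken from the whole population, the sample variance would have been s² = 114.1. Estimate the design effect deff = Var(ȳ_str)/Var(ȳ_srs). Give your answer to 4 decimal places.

Var(ȳ_str) = Σ Wₕ²(1−fₕ)sₕ²/nₕ with Wₕ = Nₕ/24757:
  Central: (1282/24757)²·(1−30/1282)·94.42/30 = 0.0082421224
  West: (19780/24757)²·(1−1738/19780)·52.9/1738 = 0.017722331
  East: (3695/24757)²·(1−503/3695)·4.37/503 = 1.6718401 × 10^-4
  → Var(ȳ_str) = 0.026131637.
Var(ȳ_srs) = (1 − 2271/24757)·114.1/2271 = 0.045633387.
deff = 0.026131637 / 0.045633387 = 0.5726.

0.5726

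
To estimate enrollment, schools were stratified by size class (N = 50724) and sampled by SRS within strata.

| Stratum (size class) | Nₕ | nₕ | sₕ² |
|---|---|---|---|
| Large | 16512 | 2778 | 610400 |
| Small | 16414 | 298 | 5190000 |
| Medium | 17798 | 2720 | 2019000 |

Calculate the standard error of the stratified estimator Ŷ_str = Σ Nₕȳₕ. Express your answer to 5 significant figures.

2.2037 × 10^6

Var(Ŷ_str) = Σₕ Nₕ²(1 − fₕ)sₕ²/nₕ.
Large: 16512²·(1 − 2778/16512)·610400/2778 = 4.9828637 × 10^10.
Small: 16414²·(1 − 298/16414)·5190000/298 = 4.6070485 × 10^12.
Medium: 17798²·(1 − 2720/17798)·2019000/2720 = 1.991968 × 10^11.
Sum = 4.8560739 × 10^12.
SE = √(4.8560739 × 10^12) = 2.2037 × 10^6.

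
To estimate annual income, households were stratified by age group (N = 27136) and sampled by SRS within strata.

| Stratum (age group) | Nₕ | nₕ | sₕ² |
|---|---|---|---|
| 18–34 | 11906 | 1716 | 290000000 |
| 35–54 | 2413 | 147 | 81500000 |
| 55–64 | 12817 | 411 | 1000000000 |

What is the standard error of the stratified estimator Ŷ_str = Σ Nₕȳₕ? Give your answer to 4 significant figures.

Var(Ŷ_str) = Σₕ Nₕ²(1 − fₕ)sₕ²/nₕ.
18–34: 11906²·(1 − 1716/11906)·290000000/1716 = 2.0503159 × 10^13.
35–54: 2413²·(1 − 147/2413)·81500000/147 = 3.0314995 × 10^12.
55–64: 12817²·(1 − 411/12817)·1000000000/411 = 3.8688005 × 10^14.
Sum = 4.1041471 × 10^14.
SE = √(4.1041471 × 10^14) = 2.026 × 10^7.

2.026 × 10^7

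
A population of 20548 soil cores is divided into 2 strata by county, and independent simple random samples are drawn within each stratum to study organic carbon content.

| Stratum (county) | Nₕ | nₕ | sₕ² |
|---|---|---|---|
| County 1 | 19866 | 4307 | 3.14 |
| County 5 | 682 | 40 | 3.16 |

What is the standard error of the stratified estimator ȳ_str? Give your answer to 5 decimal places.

0.02481

Var(ȳ_str) = Σₕ Wₕ²(1 − fₕ)sₕ²/nₕ with Wₕ = Nₕ/N, N = 20548.
County 1: Wₕ = 0.96680942; term = 0.96680942²·(1 − 0.21680258)·3.14/4307 = 5.3371299 × 10^-4.
County 5: Wₕ = 0.03319058; term = 0.03319058²·(1 − 0.05865103)·3.16/40 = 8.1923289 × 10^-5.
Sum = 6.1563628 × 10^-4.
SE = √(6.1563628 × 10^-4) = 0.02481.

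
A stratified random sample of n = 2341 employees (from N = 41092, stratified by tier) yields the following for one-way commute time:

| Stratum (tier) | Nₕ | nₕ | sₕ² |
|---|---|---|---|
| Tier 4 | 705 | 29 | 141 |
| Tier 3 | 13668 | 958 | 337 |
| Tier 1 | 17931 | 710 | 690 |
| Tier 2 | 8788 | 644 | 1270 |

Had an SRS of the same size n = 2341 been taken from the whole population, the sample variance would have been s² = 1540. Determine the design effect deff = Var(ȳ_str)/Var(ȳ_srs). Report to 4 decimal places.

Var(ȳ_str) = Σ Wₕ²(1−fₕ)sₕ²/nₕ with Wₕ = Nₕ/41092:
  Tier 4: (705/41092)²·(1−29/705)·141/29 = 0.0013722788
  Tier 3: (13668/41092)²·(1−958/13668)·337/958 = 0.036190981
  Tier 1: (17931/41092)²·(1−710/17931)·690/710 = 0.17772113
  Tier 2: (8788/41092)²·(1−644/8788)·1270/644 = 0.083585531
  → Var(ȳ_str) = 0.29886992.
Var(ȳ_srs) = (1 − 2341/41092)·1540/2341 = 0.62036165.
deff = 0.29886992 / 0.62036165 = 0.4818.

0.4818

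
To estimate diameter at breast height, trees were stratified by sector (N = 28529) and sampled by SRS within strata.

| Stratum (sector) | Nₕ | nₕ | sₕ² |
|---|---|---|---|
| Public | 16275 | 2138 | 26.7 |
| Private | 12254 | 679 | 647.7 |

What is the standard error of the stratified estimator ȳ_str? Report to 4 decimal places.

0.4120

Var(ȳ_str) = Σₕ Wₕ²(1 − fₕ)sₕ²/nₕ with Wₕ = Nₕ/N, N = 28529.
Public: Wₕ = 0.57047215; term = 0.57047215²·(1 − 0.13136713)·26.7/2138 = 0.0035302765.
Private: Wₕ = 0.42952785; term = 0.42952785²·(1 − 0.05541048)·647.7/679 = 0.16623785.
Sum = 0.16976813.
SE = √(0.16976813) = 0.4120.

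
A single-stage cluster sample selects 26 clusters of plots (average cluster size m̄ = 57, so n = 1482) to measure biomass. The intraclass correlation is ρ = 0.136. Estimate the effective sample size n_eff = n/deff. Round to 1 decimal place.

deff = 1 + (57 − 1)·0.136 = 1 + 7.616 = 8.616.
n_eff = 1482 / 8.616 = 172.0.

172.0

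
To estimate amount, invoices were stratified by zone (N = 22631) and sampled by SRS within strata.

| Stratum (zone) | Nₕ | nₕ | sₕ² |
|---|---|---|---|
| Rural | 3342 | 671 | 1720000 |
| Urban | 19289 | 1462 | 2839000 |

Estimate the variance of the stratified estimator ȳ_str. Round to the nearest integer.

1348

Var(ȳ_str) = Σₕ Wₕ²(1 − fₕ)sₕ²/nₕ with Wₕ = Nₕ/N, N = 22631.
Rural: Wₕ = 0.14767355; term = 0.14767355²·(1 − 0.20077798)·1720000/671 = 44.676462.
Urban: Wₕ = 0.85232645; term = 0.85232645²·(1 − 0.07579449)·2839000/1462 = 1303.7626.
Sum = 1348.4391.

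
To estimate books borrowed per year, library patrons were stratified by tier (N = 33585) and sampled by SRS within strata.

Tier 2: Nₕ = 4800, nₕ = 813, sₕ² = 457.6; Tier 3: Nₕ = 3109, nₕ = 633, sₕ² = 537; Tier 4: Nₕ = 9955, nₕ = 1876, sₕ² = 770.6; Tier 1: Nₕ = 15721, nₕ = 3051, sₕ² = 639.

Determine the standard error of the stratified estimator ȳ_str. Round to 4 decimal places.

Var(ȳ_str) = Σₕ Wₕ²(1 − fₕ)sₕ²/nₕ with Wₕ = Nₕ/N, N = 33585.
Tier 2: Wₕ = 0.14292095; term = 0.14292095²·(1 − 0.16937500)·457.6/813 = 0.0095497552.
Tier 3: Wₕ = 0.09257109; term = 0.09257109²·(1 − 0.20360244)·537/633 = 0.0057896356.
Tier 4: Wₕ = 0.29641209; term = 0.29641209²·(1 − 0.18844802)·770.6/1876 = 0.029288986.
Tier 1: Wₕ = 0.46809588; term = 0.46809588²·(1 − 0.19407162)·639/3051 = 0.036984924.
Sum = 0.081613301.
SE = √(0.081613301) = 0.2857.

0.2857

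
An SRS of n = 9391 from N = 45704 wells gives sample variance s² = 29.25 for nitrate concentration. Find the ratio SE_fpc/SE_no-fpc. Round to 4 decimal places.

f = n/N = 9391/45704 = 0.20547436.
SE_no-fpc = √(s²/n) = 0.055809356; SE_fpc = √((1−f)s²/n) = 0.049746322.
Ratio = √(1−f) = 0.89136168.

0.8914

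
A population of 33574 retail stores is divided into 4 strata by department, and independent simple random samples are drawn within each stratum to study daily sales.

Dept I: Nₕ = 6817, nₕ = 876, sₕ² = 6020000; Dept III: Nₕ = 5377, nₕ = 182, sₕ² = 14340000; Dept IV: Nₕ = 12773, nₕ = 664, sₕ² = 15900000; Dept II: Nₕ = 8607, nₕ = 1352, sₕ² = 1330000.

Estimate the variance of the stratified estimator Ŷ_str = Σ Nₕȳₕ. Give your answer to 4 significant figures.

Var(Ŷ_str) = Σₕ Nₕ²(1 − fₕ)sₕ²/nₕ.
Dept I: 6817²·(1 − 876/6817)·6020000/876 = 2.7832052 × 10^11.
Dept III: 5377²·(1 − 182/5377)·14340000/182 = 2.2009154 × 10^12.
Dept IV: 12773²·(1 − 664/12773)·15900000/664 = 3.7036525 × 10^12.
Dept II: 8607²·(1 − 1352/8607)·1330000/1352 = 6.1427688 × 10^10.
Sum = 6.2443161 × 10^12.

6.244 × 10^12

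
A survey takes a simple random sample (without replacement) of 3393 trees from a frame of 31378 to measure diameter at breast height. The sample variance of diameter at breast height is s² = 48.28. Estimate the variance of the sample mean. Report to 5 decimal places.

0.01269

Under SRS without replacement, Var(ȳ) = (1 − f)·s²/n with f = n/N = 3393/31378 = 0.10813309.
Var(ȳ) = (1 − 0.10813309)·48.28/3393 = 0.89186691·0.014229296 = 0.012690638.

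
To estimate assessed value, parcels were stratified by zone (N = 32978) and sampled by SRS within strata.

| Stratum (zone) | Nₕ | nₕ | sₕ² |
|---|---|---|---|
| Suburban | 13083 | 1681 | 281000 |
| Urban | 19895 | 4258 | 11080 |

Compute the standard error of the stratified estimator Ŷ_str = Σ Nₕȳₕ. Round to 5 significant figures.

160450

Var(Ŷ_str) = Σₕ Nₕ²(1 − fₕ)sₕ²/nₕ.
Suburban: 13083²·(1 − 1681/13083)·281000/1681 = 2.4936011 × 10^10.
Urban: 19895²·(1 − 4258/19895)·11080/4258 = 8.0952727 × 10^8.
Sum = 2.5745538 × 10^10.
SE = √(2.5745538 × 10^10) = 160450.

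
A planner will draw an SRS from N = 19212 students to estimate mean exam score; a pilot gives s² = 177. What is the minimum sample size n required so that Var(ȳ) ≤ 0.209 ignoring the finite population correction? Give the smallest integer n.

Without fpc, n₀ = s²/D = 177/0.209 = 846.8900.
Rounding up, n = 847.

847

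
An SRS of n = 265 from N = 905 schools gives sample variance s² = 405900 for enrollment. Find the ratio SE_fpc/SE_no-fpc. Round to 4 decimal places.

f = n/N = 265/905 = 0.29281768.
SE_no-fpc = √(s²/n) = 39.136915; SE_fpc = √((1−f)s²/n) = 32.911849.
Ratio = √(1−f) = 0.84094133.

0.8409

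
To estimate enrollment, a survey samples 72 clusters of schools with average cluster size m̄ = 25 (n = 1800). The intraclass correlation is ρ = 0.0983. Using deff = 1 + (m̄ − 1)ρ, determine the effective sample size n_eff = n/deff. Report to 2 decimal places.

535.84

deff = 1 + (25 − 1)·0.0983 = 1 + 2.3592 = 3.3592.
n_eff = 1800 / 3.3592 = 535.84.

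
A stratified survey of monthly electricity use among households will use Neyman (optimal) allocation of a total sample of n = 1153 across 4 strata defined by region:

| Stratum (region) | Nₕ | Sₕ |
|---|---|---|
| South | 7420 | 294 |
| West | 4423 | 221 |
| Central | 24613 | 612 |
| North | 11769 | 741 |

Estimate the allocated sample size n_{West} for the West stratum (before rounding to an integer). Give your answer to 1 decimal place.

Neyman allocation: nₕ = n·NₕSₕ / Σⱼ NⱼSⱼ.
Σ NⱼSⱼ = 7420·294 + 4423·221 + 24613·612 + 11769·741 = 2.6942948 × 10^7.
n_{West} = 1153·4423·221 / (2.6942948 × 10^7) = 41.8.

41.8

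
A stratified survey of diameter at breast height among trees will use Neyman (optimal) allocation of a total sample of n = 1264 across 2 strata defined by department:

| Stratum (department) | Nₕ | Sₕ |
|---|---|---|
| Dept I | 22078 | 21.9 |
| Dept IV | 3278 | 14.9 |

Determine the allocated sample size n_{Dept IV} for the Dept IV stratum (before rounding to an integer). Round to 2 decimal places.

Neyman allocation: nₕ = n·NₕSₕ / Σⱼ NⱼSⱼ.
Σ NⱼSⱼ = 22078·21.9 + 3278·14.9 = 532350.4.
n_{Dept IV} = 1264·3278·14.9 / 532350.4 = 115.97.

115.97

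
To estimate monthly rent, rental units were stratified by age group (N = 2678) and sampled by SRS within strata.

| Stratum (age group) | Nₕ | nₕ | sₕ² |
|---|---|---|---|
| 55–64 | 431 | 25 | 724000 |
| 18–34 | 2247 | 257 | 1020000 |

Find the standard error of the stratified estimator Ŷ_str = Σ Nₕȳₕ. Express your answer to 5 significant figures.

Var(Ŷ_str) = Σₕ Nₕ²(1 − fₕ)sₕ²/nₕ.
55–64: 431²·(1 − 25/431)·724000/25 = 5.0675946 × 10^9.
18–34: 2247²·(1 − 257/2247)·1020000/257 = 1.7746928 × 10^10.
Sum = 2.2814523 × 10^10.
SE = √(2.2814523 × 10^10) = 151040.

151040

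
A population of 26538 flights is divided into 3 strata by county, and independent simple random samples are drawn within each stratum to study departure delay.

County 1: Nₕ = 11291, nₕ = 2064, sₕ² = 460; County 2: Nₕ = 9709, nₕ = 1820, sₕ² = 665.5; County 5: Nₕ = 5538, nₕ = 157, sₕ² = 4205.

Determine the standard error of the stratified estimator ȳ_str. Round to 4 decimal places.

Var(ȳ_str) = Σₕ Wₕ²(1 − fₕ)sₕ²/nₕ with Wₕ = Nₕ/N, N = 26538.
County 1: Wₕ = 0.42546537; term = 0.42546537²·(1 − 0.18280046)·460/2064 = 0.032968917.
County 2: Wₕ = 0.36585274; term = 0.36585274²·(1 − 0.18745494)·665.5/1820 = 0.039768275.
County 5: Wₕ = 0.20868189; term = 0.20868189²·(1 − 0.02834958)·4205/157 = 1.1333027.
Sum = 1.2060399.
SE = √(1.2060399) = 1.0982.

1.0982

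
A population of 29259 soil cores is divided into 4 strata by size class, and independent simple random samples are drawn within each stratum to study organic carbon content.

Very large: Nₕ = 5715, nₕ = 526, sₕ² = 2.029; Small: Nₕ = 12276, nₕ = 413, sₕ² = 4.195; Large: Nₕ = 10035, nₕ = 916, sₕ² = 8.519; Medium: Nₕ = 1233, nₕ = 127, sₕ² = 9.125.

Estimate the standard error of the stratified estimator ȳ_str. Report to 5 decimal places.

Var(ȳ_str) = Σₕ Wₕ²(1 − fₕ)sₕ²/nₕ with Wₕ = Nₕ/N, N = 29259.
Very large: Wₕ = 0.19532452; term = 0.19532452²·(1 − 0.09203850)·2.029/526 = 1.3362178 × 10^-4.
Small: Wₕ = 0.41956321; term = 0.41956321²·(1 − 0.03364288)·4.195/413 = 0.0017278831.
Large: Wₕ = 0.34297139; term = 0.34297139²·(1 − 0.09128052)·8.519/916 = 9.9411993 × 10^-4.
Medium: Wₕ = 0.04214088; term = 0.04214088²·(1 − 0.10300081)·9.125/127 = 1.1445332 × 10^-4.
Sum = 0.0029700781.
SE = √(0.0029700781) = 0.05450.

0.05450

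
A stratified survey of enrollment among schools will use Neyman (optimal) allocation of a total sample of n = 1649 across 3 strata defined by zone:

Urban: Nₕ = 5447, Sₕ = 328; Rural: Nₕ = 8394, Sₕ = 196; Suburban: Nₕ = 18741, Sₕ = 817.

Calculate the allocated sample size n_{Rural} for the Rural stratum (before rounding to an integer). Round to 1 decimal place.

144.7

Neyman allocation: nₕ = n·NₕSₕ / Σⱼ NⱼSⱼ.
Σ NⱼSⱼ = 5447·328 + 8394·196 + 18741·817 = 1.8743237 × 10^7.
n_{Rural} = 1649·8394·196 / (1.8743237 × 10^7) = 144.7.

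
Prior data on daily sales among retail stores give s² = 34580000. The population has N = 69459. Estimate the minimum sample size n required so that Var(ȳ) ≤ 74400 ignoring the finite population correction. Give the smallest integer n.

465

Without fpc, n₀ = s²/D = 34580000/74400 = 464.7849.
Rounding up, n = 465.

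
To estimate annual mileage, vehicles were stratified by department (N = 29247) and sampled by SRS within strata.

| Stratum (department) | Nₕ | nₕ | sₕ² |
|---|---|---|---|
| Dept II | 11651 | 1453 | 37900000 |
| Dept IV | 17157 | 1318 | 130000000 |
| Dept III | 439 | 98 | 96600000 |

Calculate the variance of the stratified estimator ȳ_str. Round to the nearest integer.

Var(ȳ_str) = Σₕ Wₕ²(1 − fₕ)sₕ²/nₕ with Wₕ = Nₕ/N, N = 29247.
Dept II: Wₕ = 0.39836564; term = 0.39836564²·(1 − 0.12471033)·37900000/1453 = 3623.1737.
Dept IV: Wₕ = 0.58662427; term = 0.58662427²·(1 − 0.07681996)·130000000/1318 = 31335.339.
Dept III: Wₕ = 0.01501009; term = 0.01501009²·(1 − 0.22323462)·96600000/98 = 172.50723.
Sum = 35131.02.

35131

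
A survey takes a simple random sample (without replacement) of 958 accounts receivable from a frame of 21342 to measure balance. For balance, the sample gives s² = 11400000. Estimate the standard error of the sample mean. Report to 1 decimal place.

Under SRS without replacement, Var(ȳ) = (1 − f)·s²/n with f = n/N = 958/21342 = 0.04488801.
Var(ȳ) = (1 − 0.04488801)·11400000/958 = 0.95511199·11899.791 = 11365.633.
SE(ȳ) = √(11365.633) = 106.6.

106.6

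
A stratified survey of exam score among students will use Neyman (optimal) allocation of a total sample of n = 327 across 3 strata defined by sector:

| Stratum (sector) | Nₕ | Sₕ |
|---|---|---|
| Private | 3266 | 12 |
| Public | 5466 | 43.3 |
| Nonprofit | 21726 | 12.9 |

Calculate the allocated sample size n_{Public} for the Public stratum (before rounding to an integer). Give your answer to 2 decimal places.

Neyman allocation: nₕ = n·NₕSₕ / Σⱼ NⱼSⱼ.
Σ NⱼSⱼ = 3266·12 + 5466·43.3 + 21726·12.9 = 556135.2.
n_{Public} = 327·5466·43.3 / 556135.2 = 139.16.

139.16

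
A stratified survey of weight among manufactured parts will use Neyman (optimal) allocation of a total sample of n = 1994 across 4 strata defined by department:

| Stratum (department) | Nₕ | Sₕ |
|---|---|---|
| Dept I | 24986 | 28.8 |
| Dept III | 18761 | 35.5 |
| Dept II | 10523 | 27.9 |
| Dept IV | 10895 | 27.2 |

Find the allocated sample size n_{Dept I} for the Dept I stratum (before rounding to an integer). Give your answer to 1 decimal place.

Neyman allocation: nₕ = n·NₕSₕ / Σⱼ NⱼSⱼ.
Σ NⱼSⱼ = 24986·28.8 + 18761·35.5 + 10523·27.9 + 10895·27.2 = 1.975548 × 10^6.
n_{Dept I} = 1994·24986·28.8 / (1.975548 × 10^6) = 726.3.

726.3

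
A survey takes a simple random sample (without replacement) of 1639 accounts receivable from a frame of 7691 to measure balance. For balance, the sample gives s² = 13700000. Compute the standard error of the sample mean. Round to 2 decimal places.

Under SRS without replacement, Var(ȳ) = (1 − f)·s²/n with f = n/N = 1639/7691 = 0.21310623.
Var(ȳ) = (1 − 0.21310623)·13700000/1639 = 0.78689377·8358.7553 = 6577.4525.
SE(ȳ) = √(6577.4525) = 81.10.

81.10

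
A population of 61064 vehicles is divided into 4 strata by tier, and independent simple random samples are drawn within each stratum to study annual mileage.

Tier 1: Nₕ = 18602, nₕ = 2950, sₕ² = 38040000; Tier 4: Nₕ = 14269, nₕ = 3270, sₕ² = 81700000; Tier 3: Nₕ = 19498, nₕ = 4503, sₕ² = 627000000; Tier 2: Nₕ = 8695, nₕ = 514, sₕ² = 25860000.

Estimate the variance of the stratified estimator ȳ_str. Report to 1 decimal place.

13936.0

Var(ȳ_str) = Σₕ Wₕ²(1 − fₕ)sₕ²/nₕ with Wₕ = Nₕ/N, N = 61064.
Tier 1: Wₕ = 0.30463121; term = 0.30463121²·(1 − 0.15858510)·38040000/2950 = 1006.8794.
Tier 4: Wₕ = 0.23367287; term = 0.23367287²·(1 − 0.22916813)·81700000/3270 = 1051.5999.
Tier 3: Wₕ = 0.31930434; term = 0.31930434²·(1 − 0.23094676)·627000000/4503 = 10917.712.
Tier 2: Wₕ = 0.14239159; term = 0.14239159²·(1 − 0.05911443)·25860000/514 = 959.7782.
Sum = 13935.97.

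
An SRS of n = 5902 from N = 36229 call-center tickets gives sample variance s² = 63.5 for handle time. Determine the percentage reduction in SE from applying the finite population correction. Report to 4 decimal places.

f = n/N = 5902/36229 = 0.16290817.
SE_no-fpc = √(s²/n) = 0.10372591; SE_fpc = √((1−f)s²/n) = 0.094901661.
Ratio = √(1−f) = 0.91492723. Reduction = 100·(1 − 0.91492723) = 8.5073%.

8.5073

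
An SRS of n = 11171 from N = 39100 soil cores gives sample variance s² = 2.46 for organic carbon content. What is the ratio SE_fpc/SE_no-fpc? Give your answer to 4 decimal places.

0.8452

f = n/N = 11171/39100 = 0.28570332.
SE_no-fpc = √(s²/n) = 0.014839577; SE_fpc = √((1−f)s²/n) = 0.012541828.
Ratio = √(1−f) = 0.84516074.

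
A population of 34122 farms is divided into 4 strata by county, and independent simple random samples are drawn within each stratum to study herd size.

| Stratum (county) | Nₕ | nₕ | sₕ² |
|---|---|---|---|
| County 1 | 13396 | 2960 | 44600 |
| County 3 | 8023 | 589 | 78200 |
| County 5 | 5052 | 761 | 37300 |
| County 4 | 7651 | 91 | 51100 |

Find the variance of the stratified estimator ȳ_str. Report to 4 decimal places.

Var(ȳ_str) = Σₕ Wₕ²(1 − fₕ)sₕ²/nₕ with Wₕ = Nₕ/N, N = 34122.
County 1: Wₕ = 0.39259129; term = 0.39259129²·(1 − 0.22096148)·44600/2960 = 1.8091868.
County 3: Wₕ = 0.23512690; term = 0.23512690²·(1 − 0.07341393)·78200/589 = 6.8011421.
County 5: Wₕ = 0.14805697; term = 0.14805697²·(1 − 0.15063341)·37300/761 = 0.91259288.
County 4: Wₕ = 0.22422484; term = 0.22422484²·(1 − 0.01189387)·51100/91 = 27.896553.
Sum = 37.419475.

37.4195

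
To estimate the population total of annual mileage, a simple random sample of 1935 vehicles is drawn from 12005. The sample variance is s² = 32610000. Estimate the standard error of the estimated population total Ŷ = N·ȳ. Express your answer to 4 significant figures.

Var(Ŷ) = N²·Var(ȳ) = N²·(1 − n/N)·s²/n.
f = 1935/12005 = 0.16118284; Var(ȳ) = 0.83881716·32610000/1935 = 14136.345.
Var(Ŷ) = 12005² · 14136.345 = 2.0373304 × 10^12.
SE(Ŷ) = √(2.0373304 × 10^12) = 1.427 × 10^6.

1.427 × 10^6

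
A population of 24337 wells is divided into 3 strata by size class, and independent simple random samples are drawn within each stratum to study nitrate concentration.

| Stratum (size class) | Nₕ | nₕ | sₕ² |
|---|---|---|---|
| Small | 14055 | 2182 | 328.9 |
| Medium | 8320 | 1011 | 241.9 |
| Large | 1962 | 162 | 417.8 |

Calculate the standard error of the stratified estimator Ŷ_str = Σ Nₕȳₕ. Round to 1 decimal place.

6986.5

Var(Ŷ_str) = Σₕ Nₕ²(1 − fₕ)sₕ²/nₕ.
Small: 14055²·(1 − 2182/14055)·328.9/2182 = 2.5153617 × 10^7.
Medium: 8320²·(1 − 1011/8320)·241.9/1011 = 1.4550101 × 10^7.
Large: 1962²·(1 − 162/1962)·417.8/162 = 9.10804 × 10^6.
Sum = 4.8811758 × 10^7.
SE = √(4.8811758 × 10^7) = 6986.5.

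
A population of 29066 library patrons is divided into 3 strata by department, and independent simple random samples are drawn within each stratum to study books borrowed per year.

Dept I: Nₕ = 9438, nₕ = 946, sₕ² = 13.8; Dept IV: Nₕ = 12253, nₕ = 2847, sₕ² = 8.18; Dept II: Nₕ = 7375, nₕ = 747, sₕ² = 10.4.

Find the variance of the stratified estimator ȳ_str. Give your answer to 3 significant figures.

0.00258

Var(ȳ_str) = Σₕ Wₕ²(1 − fₕ)sₕ²/nₕ with Wₕ = Nₕ/N, N = 29066.
Dept I: Wₕ = 0.32470928; term = 0.32470928²·(1 − 0.10023310)·13.8/946 = 0.0013839085.
Dept IV: Wₕ = 0.42155783; term = 0.42155783²·(1 − 0.23235126)·8.18/2847 = 3.9196086 × 10^-4.
Dept II: Wₕ = 0.25373288; term = 0.25373288²·(1 − 0.10128814)·10.4/747 = 8.0553928 × 10^-4.
Sum = 0.0025814086.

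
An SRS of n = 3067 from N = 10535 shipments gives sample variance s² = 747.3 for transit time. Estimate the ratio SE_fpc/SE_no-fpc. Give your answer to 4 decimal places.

0.8419

f = n/N = 3067/10535 = 0.29112482.
SE_no-fpc = √(s²/n) = 0.49361756; SE_fpc = √((1−f)s²/n) = 0.41559995.
Ratio = √(1−f) = 0.84194725.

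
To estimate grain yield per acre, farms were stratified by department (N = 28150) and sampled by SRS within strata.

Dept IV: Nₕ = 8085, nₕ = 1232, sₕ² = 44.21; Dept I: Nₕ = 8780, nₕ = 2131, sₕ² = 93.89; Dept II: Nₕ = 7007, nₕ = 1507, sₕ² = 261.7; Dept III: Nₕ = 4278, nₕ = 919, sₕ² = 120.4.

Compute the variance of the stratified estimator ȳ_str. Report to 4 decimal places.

0.0166

Var(ȳ_str) = Σₕ Wₕ²(1 − fₕ)sₕ²/nₕ with Wₕ = Nₕ/N, N = 28150.
Dept IV: Wₕ = 0.28721137; term = 0.28721137²·(1 − 0.15238095)·44.21/1232 = 0.0025090757.
Dept I: Wₕ = 0.31190053; term = 0.31190053²·(1 − 0.24271071)·93.89/2131 = 0.0032458612.
Dept II: Wₕ = 0.24891652; term = 0.24891652²·(1 − 0.21507064)·261.7/1507 = 0.0084455605.
Dept III: Wₕ = 0.15197158; term = 0.15197158²·(1 − 0.21482001)·120.4/919 = 0.0023757731.
Sum = 0.016576271.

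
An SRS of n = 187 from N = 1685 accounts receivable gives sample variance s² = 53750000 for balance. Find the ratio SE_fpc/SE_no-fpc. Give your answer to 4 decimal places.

f = n/N = 187/1685 = 0.11097923.
SE_no-fpc = √(s²/n) = 536.12793; SE_fpc = √((1−f)s²/n) = 505.50375.
Ratio = √(1−f) = 0.94287898.

0.9429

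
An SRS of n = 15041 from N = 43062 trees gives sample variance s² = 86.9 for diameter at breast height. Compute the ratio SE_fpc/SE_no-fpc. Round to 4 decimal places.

f = n/N = 15041/43062 = 0.34928707.
SE_no-fpc = √(s²/n) = 0.07601014; SE_fpc = √((1−f)s²/n) = 0.061314932.
Ratio = √(1−f) = 0.80666779.

0.8067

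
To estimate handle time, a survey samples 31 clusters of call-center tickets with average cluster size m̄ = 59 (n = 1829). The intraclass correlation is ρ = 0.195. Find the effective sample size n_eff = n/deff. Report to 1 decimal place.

148.6

deff = 1 + (59 − 1)·0.195 = 1 + 11.31 = 12.31.
n_eff = 1829 / 12.31 = 148.6.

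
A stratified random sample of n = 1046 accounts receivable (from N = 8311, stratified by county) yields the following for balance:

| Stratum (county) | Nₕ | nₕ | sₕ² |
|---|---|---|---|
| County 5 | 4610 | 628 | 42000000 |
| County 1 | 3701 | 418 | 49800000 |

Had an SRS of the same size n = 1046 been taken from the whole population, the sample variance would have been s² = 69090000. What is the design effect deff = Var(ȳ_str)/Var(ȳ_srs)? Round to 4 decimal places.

0.6708

Var(ȳ_str) = Σ Wₕ²(1−fₕ)sₕ²/nₕ with Wₕ = Nₕ/8311:
  County 5: (4610/8311)²·(1−628/4610)·42000000/628 = 17774.004
  County 1: (3701/8311)²·(1−418/3701)·49800000/418 = 20957.355
  → Var(ȳ_str) = 38731.359.
Var(ȳ_srs) = (1 − 1046/8311)·69090000/1046 = 57738.546.
deff = 38731.359 / 57738.546 = 0.6708.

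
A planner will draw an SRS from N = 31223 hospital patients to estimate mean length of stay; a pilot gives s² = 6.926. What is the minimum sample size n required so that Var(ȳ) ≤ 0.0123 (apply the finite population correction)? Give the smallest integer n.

554

Without fpc, n₀ = s²/D = 6.926/0.0123 = 563.0894.
With fpc, (1 − n/N)·s²/n ≤ D requires n ≥ n₀/(1 + n₀/N) = 563.0894/(1 + 563.0894/31223) = 553.1143.
Rounding up, n = 554.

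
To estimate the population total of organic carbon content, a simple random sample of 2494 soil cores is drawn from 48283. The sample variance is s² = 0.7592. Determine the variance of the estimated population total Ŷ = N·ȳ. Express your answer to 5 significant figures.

Var(Ŷ) = N²·Var(ȳ) = N²·(1 − n/N)·s²/n.
f = 2494/48283 = 0.05165379; Var(ȳ) = 0.94834621·0.7592/2494 = 2.8868662 × 10^-4.
Var(Ŷ) = 48283² · (2.8868662 × 10^-4) = 673000.13.

673000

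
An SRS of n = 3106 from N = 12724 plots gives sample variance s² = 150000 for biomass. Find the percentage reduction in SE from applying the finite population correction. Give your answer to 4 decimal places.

f = n/N = 3106/12724 = 0.24410563.
SE_no-fpc = √(s²/n) = 6.9493615; SE_fpc = √((1−f)s²/n) = 6.0419268.
Ratio = √(1−f) = 0.86942186. Reduction = 100·(1 − 0.86942186) = 13.0578%.

13.0578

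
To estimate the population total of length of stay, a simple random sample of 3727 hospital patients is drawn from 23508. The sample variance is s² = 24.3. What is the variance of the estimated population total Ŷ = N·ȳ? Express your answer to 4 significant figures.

3.032 × 10^6

Var(Ŷ) = N²·Var(ȳ) = N²·(1 − n/N)·s²/n.
f = 3727/23508 = 0.15854177; Var(ȳ) = 0.84145823·24.3/3727 = 0.0054862986.
Var(Ŷ) = 23508² · 0.0054862986 = 3.0318716 × 10^6.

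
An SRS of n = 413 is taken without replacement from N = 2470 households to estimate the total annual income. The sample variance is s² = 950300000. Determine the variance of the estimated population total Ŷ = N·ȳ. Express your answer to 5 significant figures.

Var(Ŷ) = N²·Var(ȳ) = N²·(1 − n/N)·s²/n.
f = 413/2470 = 0.16720648; Var(ȳ) = 0.83279352·950300000/413 = 1.9162317 × 10^6.
Var(Ŷ) = 2470² · (1.9162317 × 10^6) = 1.1690738 × 10^13.

1.1691 × 10^13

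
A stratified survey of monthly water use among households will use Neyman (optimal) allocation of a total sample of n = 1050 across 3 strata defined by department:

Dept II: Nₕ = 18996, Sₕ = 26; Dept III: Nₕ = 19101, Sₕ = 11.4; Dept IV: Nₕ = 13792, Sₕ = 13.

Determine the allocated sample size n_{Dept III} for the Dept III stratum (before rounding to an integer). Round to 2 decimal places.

256.63

Neyman allocation: nₕ = n·NₕSₕ / Σⱼ NⱼSⱼ.
Σ NⱼSⱼ = 18996·26 + 19101·11.4 + 13792·13 = 890943.4.
n_{Dept III} = 1050·19101·11.4 / 890943.4 = 256.63.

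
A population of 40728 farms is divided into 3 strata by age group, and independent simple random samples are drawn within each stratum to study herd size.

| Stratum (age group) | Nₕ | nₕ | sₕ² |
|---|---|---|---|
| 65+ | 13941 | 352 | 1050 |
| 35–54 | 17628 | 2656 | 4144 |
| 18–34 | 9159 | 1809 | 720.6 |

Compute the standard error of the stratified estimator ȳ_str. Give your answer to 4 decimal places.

0.7779

Var(ȳ_str) = Σₕ Wₕ²(1 − fₕ)sₕ²/nₕ with Wₕ = Nₕ/N, N = 40728.
65+: Wₕ = 0.34229523; term = 0.34229523²·(1 − 0.02524926)·1050/352 = 0.34067628.
35–54: Wₕ = 0.43282263; term = 0.43282263²·(1 − 0.15066939)·4144/2656 = 0.24824949.
18–34: Wₕ = 0.22488214; term = 0.22488214²·(1 − 0.19751065)·720.6/1809 = 0.016166087.
Sum = 0.60509186.
SE = √(0.60509186) = 0.7779.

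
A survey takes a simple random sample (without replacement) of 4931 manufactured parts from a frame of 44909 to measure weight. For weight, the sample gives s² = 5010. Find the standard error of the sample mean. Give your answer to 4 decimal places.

Under SRS without replacement, Var(ȳ) = (1 − f)·s²/n with f = n/N = 4931/44909 = 0.10979982.
Var(ȳ) = (1 − 0.10979982)·5010/4931 = 0.89020018·1.0160211 = 0.90446216.
SE(ȳ) = √(0.90446216) = 0.9510.

0.9510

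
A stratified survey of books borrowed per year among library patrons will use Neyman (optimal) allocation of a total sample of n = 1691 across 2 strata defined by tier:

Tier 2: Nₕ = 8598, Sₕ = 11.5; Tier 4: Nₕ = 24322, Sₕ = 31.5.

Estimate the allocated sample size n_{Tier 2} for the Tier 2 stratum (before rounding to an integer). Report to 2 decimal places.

Neyman allocation: nₕ = n·NₕSₕ / Σⱼ NⱼSⱼ.
Σ NⱼSⱼ = 8598·11.5 + 24322·31.5 = 865020.
n_{Tier 2} = 1691·8598·11.5 / 865020 = 193.29.

193.29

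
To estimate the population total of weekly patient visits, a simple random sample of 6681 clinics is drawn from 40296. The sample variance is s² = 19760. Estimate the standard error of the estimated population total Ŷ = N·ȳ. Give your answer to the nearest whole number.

Var(Ŷ) = N²·Var(ȳ) = N²·(1 − n/N)·s²/n.
f = 6681/40296 = 0.16579809; Var(ȳ) = 0.83420191·19760/6681 = 2.4672698.
Var(Ŷ) = 40296² · 2.4672698 = 4.0062728 × 10^9.
SE(Ŷ) = √(4.0062728 × 10^9) = 63295.

63295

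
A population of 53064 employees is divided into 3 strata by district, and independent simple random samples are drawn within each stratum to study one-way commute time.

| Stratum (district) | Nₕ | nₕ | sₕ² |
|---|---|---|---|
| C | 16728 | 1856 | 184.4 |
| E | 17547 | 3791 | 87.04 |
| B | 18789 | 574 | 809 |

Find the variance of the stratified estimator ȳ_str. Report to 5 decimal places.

Var(ȳ_str) = Σₕ Wₕ²(1 − fₕ)sₕ²/nₕ with Wₕ = Nₕ/N, N = 53064.
C: Wₕ = 0.31524197; term = 0.31524197²·(1 − 0.11095170)·184.4/1856 = 0.0087780161.
E: Wₕ = 0.33067616; term = 0.33067616²·(1 − 0.21604833)·87.04/3791 = 0.001968159.
B: Wₕ = 0.35408186; term = 0.35408186²·(1 − 0.03054979)·809/574 = 0.17130479.
Sum = 0.18205097.

0.18205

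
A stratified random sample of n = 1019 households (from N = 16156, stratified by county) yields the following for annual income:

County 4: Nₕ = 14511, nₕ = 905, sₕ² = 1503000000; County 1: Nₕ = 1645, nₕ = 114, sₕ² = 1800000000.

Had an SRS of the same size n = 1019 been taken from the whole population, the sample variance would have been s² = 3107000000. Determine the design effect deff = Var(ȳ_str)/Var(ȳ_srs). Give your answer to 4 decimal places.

0.4931

Var(ȳ_str) = Σ Wₕ²(1−fₕ)sₕ²/nₕ with Wₕ = Nₕ/16156:
  County 4: (14511/16156)²·(1−905/14511)·1503000000/905 = 1.2562339 × 10^6
  County 1: (1645/16156)²·(1−114/1645)·1800000000/114 = 152349.51
  → Var(ȳ_str) = 1.4085834 × 10^6.
Var(ȳ_srs) = (1 − 1019/16156)·3107000000/1019 = 2.8567553 × 10^6.
deff = (1.4085834 × 10^6) / (2.8567553 × 10^6) = 0.4931.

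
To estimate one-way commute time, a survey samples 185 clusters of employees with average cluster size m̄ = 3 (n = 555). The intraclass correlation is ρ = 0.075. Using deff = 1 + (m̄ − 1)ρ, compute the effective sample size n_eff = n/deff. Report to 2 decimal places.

deff = 1 + (3 − 1)·0.075 = 1 + 0.15 = 1.15.
n_eff = 555 / 1.15 = 482.61.

482.61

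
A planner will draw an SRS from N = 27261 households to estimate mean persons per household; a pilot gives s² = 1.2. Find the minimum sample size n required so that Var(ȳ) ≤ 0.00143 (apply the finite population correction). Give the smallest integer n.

Without fpc, n₀ = s²/D = 1.2/0.00143 = 839.1608.
With fpc, (1 − n/N)·s²/n ≤ D requires n ≥ n₀/(1 + n₀/N) = 839.1608/(1 + 839.1608/27261) = 814.1008.
Rounding up, n = 815.

815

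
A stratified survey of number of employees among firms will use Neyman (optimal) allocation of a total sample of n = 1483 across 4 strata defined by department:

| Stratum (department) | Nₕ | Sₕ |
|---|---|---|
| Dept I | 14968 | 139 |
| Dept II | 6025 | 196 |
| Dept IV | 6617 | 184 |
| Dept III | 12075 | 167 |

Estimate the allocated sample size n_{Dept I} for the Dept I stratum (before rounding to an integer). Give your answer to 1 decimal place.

Neyman allocation: nₕ = n·NₕSₕ / Σⱼ NⱼSⱼ.
Σ NⱼSⱼ = 14968·139 + 6025·196 + 6617·184 + 12075·167 = 6.495505 × 10^6.
n_{Dept I} = 1483·14968·139 / (6.495505 × 10^6) = 475.0.

475.0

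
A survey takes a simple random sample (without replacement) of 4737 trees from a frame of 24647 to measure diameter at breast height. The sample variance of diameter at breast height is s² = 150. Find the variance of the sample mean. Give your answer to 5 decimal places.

0.02558

Under SRS without replacement, Var(ȳ) = (1 − f)·s²/n with f = n/N = 4737/24647 = 0.19219378.
Var(ȳ) = (1 − 0.19219378)·150/4737 = 0.80780622·0.031665611 = 0.025579678.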